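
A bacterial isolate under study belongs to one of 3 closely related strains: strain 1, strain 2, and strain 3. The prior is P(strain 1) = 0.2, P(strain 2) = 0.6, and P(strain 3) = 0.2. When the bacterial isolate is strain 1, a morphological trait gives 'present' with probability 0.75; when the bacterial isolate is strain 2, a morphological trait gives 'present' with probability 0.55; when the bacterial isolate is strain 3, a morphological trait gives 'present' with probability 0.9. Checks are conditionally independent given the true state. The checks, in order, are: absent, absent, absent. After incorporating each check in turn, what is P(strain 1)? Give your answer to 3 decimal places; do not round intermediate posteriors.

Apply Bayes' rule sequentially, carrying P(strain 1) forward.
After 'absent': normaliser = 0.25·0.2000 + 0.45·0.6000 + 0.1·0.2000; P(strain 1) ≈ 0.1471, P(strain 2) ≈ 0.7941, P(strain 3) ≈ 0.0588
After 'absent': normaliser = 0.25·0.1471 + 0.45·0.7941 + 0.1·0.0588; P(strain 1) ≈ 0.0919, P(strain 2) ≈ 0.8934, P(strain 3) ≈ 0.0147
After 'absent': normaliser = 0.25·0.0919 + 0.45·0.8934 + 0.1·0.0147; P(strain 1) ≈ 0.0539, P(strain 2) ≈ 0.9427, P(strain 3) ≈ 0.0034

0.054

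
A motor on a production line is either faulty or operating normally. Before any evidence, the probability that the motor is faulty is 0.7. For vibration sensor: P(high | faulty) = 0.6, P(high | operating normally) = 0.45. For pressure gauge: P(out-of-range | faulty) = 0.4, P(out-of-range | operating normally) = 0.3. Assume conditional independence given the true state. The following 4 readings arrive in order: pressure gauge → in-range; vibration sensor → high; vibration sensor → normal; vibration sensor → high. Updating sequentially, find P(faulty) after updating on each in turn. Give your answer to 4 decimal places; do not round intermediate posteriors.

After pressure gauge='in-range': P(faulty) = 0.6·0.7000 / (0.6·0.7000 + 0.7·0.3000) ≈ 0.6667
After vibration sensor='high': P(faulty) = 0.6·0.6667 / (0.6·0.6667 + 0.45·0.3333) ≈ 0.7273
After vibration sensor='normal': P(faulty) = 0.4·0.7273 / (0.4·0.7273 + 0.55·0.2727) ≈ 0.6598
After vibration sensor='high': P(faulty) = 0.6·0.6598 / (0.6·0.6598 + 0.45·0.3402) ≈ 0.7211

0.7211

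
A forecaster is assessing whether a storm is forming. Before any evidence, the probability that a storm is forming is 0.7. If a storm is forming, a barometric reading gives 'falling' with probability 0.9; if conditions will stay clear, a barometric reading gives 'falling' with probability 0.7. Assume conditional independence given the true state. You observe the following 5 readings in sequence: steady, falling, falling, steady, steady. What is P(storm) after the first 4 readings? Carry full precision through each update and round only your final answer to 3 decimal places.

After 'steady': P(storm) = 0.1·0.7000 / (0.1·0.7000 + 0.3·0.3000) ≈ 0.4375
After 'falling': P(storm) = 0.9·0.4375 / (0.9·0.4375 + 0.7·0.5625) ≈ 0.5000
After 'falling': P(storm) = 0.9·0.5000 / (0.9·0.5000 + 0.7·0.5000) ≈ 0.5625
After 'steady': P(storm) = 0.1·0.5625 / (0.1·0.5625 + 0.3·0.4375) ≈ 0.3000

0.300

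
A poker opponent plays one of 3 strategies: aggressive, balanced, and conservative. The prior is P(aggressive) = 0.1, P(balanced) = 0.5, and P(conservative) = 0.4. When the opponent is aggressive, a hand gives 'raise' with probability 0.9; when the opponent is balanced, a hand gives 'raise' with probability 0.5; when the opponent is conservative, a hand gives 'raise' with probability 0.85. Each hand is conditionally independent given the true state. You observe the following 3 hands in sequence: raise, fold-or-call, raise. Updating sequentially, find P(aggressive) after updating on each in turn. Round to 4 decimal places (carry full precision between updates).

0.0711

After 'raise': normaliser = 0.9·0.1000 + 0.5·0.5000 + 0.85·0.4000; P(aggressive) ≈ 0.1324, P(balanced) ≈ 0.3676, P(conservative) ≈ 0.5000
After 'fold-or-call': normaliser = 0.1·0.1324 + 0.5·0.3676 + 0.15·0.5000; P(aggressive) ≈ 0.0486, P(balanced) ≈ 0.6757, P(conservative) ≈ 0.2757
After 'raise': normaliser = 0.9·0.0486 + 0.5·0.6757 + 0.85·0.2757; P(aggressive) ≈ 0.0711, P(balanced) ≈ 0.5485, P(conservative) ≈ 0.3804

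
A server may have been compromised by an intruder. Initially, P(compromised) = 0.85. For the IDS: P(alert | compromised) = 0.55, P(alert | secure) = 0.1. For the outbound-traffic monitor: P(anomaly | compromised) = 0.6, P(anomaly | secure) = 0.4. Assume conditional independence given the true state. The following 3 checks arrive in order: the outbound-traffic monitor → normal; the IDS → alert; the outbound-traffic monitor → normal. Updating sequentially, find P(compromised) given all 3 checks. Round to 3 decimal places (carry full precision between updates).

Each posterior becomes the prior for the next update.
After the outbound-traffic monitor='normal': P(compromised) = 0.4·0.8500 / (0.4·0.8500 + 0.6·0.1500) ≈ 0.7907
After the IDS='alert': P(compromised) = 0.55·0.7907 / (0.55·0.7907 + 0.1·0.2093) ≈ 0.9541
After the outbound-traffic monitor='normal': P(compromised) = 0.4·0.9541 / (0.4·0.9541 + 0.6·0.0459) ≈ 0.9327

0.933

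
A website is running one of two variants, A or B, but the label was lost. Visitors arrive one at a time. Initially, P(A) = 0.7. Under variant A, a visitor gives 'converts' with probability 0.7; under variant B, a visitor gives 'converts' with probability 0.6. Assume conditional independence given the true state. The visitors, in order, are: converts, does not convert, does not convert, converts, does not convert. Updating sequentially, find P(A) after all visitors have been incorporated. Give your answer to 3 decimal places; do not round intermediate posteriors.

0.573

Each posterior becomes the prior for the next update.
After 'converts': P(A) = 0.7·0.7000 / (0.7·0.7000 + 0.6·0.3000) ≈ 0.7313
After 'does not convert': P(A) = 0.3·0.7313 / (0.3·0.7313 + 0.4·0.2687) ≈ 0.6712
After 'does not convert': P(A) = 0.3·0.6712 / (0.3·0.6712 + 0.4·0.3288) ≈ 0.6049
After 'converts': P(A) = 0.7·0.6049 / (0.7·0.6049 + 0.6·0.3951) ≈ 0.6411
After 'does not convert': P(A) = 0.3·0.6411 / (0.3·0.6411 + 0.4·0.3589) ≈ 0.5726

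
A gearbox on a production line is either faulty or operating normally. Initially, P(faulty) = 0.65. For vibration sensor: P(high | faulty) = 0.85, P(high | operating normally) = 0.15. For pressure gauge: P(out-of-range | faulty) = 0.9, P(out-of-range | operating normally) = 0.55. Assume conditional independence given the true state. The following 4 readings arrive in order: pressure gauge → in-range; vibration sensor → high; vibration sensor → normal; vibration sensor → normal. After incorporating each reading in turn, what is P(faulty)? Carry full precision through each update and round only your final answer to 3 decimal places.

Each posterior becomes the prior for the next update.
After pressure gauge='in-range': P(faulty) = 0.1·0.6500 / (0.1·0.6500 + 0.45·0.3500) ≈ 0.2921
After vibration sensor='high': P(faulty) = 0.85·0.2921 / (0.85·0.2921 + 0.15·0.7079) ≈ 0.7005
After vibration sensor='normal': P(faulty) = 0.15·0.7005 / (0.15·0.7005 + 0.85·0.2995) ≈ 0.2921
After vibration sensor='normal': P(faulty) = 0.15·0.2921 / (0.15·0.2921 + 0.85·0.7079) ≈ 0.0679

0.068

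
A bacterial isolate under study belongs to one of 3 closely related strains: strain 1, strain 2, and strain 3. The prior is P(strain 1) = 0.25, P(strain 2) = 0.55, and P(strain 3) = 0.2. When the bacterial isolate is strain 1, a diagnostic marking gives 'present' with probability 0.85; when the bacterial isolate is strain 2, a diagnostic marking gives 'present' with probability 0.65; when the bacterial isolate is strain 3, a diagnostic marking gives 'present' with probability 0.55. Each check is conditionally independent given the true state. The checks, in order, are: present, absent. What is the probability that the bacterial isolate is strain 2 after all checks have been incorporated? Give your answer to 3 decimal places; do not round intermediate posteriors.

0.606

After 'present': normaliser = 0.85·0.2500 + 0.65·0.5500 + 0.55·0.2000; P(strain 1) ≈ 0.3125, P(strain 2) ≈ 0.5257, P(strain 3) ≈ 0.1618
After 'absent': normaliser = 0.15·0.3125 + 0.35·0.5257 + 0.45·0.1618; P(strain 1) ≈ 0.1544, P(strain 2) ≈ 0.6059, P(strain 3) ≈ 0.2397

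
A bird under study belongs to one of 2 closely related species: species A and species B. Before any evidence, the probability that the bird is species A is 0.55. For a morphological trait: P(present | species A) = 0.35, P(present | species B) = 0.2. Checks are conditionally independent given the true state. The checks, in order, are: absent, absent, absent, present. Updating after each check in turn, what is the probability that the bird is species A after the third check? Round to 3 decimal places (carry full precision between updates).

Each posterior becomes the prior for the next update.
After 'absent': P(species A) = 0.65·0.5500 / (0.65·0.5500 + 0.8·0.4500) ≈ 0.4983
After 'absent': P(species A) = 0.65·0.4983 / (0.65·0.4983 + 0.8·0.5017) ≈ 0.4466
After 'absent': P(species A) = 0.65·0.4466 / (0.65·0.4466 + 0.8·0.5534) ≈ 0.3960

0.396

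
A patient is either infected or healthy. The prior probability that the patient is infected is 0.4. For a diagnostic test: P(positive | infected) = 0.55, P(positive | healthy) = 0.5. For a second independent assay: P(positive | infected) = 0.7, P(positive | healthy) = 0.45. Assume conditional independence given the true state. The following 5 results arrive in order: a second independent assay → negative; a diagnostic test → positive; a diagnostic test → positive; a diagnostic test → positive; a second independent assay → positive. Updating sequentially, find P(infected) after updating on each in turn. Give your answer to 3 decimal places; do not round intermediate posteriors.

0.430

After a second independent assay='negative': P(infected) = 0.3·0.4000 / (0.3·0.4000 + 0.55·0.6000) ≈ 0.2667
After a diagnostic test='positive': P(infected) = 0.55·0.2667 / (0.55·0.2667 + 0.5·0.7333) ≈ 0.2857
After a diagnostic test='positive': P(infected) = 0.55·0.2857 / (0.55·0.2857 + 0.5·0.7143) ≈ 0.3056
After a diagnostic test='positive': P(infected) = 0.55·0.3056 / (0.55·0.3056 + 0.5·0.6944) ≈ 0.3261
After a second independent assay='positive': P(infected) = 0.7·0.3261 / (0.7·0.3261 + 0.45·0.6739) ≈ 0.4295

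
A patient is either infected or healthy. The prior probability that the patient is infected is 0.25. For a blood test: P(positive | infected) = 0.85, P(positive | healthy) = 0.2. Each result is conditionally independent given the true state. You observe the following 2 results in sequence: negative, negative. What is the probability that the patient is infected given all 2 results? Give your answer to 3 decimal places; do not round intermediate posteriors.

After 'negative': P(infected) = 0.15·0.2500 / (0.15·0.2500 + 0.8·0.7500) ≈ 0.0588
After 'negative': P(infected) = 0.15·0.0588 / (0.15·0.0588 + 0.8·0.9412) ≈ 0.0116

0.012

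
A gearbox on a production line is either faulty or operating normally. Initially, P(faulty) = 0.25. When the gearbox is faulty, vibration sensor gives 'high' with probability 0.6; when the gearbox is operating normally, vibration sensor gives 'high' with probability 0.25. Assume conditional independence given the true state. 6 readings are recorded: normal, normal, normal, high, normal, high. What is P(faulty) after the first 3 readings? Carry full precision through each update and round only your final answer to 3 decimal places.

0.048

After 'normal': P(faulty) = 0.4·0.2500 / (0.4·0.2500 + 0.75·0.7500) ≈ 0.1509
After 'normal': P(faulty) = 0.4·0.1509 / (0.4·0.1509 + 0.75·0.8491) ≈ 0.0866
After 'normal': P(faulty) = 0.4·0.0866 / (0.4·0.0866 + 0.75·0.9134) ≈ 0.0481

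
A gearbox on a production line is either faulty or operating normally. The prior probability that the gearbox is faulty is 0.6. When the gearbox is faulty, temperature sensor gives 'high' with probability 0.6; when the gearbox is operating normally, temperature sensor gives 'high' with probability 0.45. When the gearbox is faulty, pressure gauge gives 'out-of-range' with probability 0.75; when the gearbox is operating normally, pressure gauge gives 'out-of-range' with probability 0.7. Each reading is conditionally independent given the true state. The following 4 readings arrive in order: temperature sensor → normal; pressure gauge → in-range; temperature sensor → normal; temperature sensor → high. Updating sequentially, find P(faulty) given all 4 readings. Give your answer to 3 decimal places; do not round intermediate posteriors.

0.469

After temperature sensor='normal': P(faulty) = 0.4·0.6000 / (0.4·0.6000 + 0.55·0.4000) ≈ 0.5217
After pressure gauge='in-range': P(faulty) = 0.25·0.5217 / (0.25·0.5217 + 0.3·0.4783) ≈ 0.4762
After temperature sensor='normal': P(faulty) = 0.4·0.4762 / (0.4·0.4762 + 0.55·0.5238) ≈ 0.3980
After temperature sensor='high': P(faulty) = 0.6·0.3980 / (0.6·0.3980 + 0.45·0.6020) ≈ 0.4685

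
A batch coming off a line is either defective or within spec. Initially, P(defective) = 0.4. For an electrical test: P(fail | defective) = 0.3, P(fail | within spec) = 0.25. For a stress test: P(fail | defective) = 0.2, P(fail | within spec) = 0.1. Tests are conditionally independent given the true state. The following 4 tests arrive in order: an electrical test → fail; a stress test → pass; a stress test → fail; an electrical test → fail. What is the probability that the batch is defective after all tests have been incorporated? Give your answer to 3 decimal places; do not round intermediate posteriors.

0.631

After an electrical test='fail': P(defective) = 0.3·0.4000 / (0.3·0.4000 + 0.25·0.6000) ≈ 0.4444
After a stress test='pass': P(defective) = 0.8·0.4444 / (0.8·0.4444 + 0.9·0.5556) ≈ 0.4156
After a stress test='fail': P(defective) = 0.2·0.4156 / (0.2·0.4156 + 0.1·0.5844) ≈ 0.5872
After an electrical test='fail': P(defective) = 0.3·0.5872 / (0.3·0.5872 + 0.25·0.4128) ≈ 0.6305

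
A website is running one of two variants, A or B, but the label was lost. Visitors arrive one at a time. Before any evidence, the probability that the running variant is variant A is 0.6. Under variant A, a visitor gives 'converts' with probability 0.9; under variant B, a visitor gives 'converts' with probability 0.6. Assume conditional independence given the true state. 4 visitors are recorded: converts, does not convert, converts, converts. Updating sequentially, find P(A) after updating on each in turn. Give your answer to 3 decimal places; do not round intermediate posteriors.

0.559

After 'converts': P(A) = 0.9·0.6000 / (0.9·0.6000 + 0.6·0.4000) ≈ 0.6923
After 'does not convert': P(A) = 0.1·0.6923 / (0.1·0.6923 + 0.4·0.3077) ≈ 0.3600
After 'converts': P(A) = 0.9·0.3600 / (0.9·0.3600 + 0.6·0.6400) ≈ 0.4576
After 'converts': P(A) = 0.9·0.4576 / (0.9·0.4576 + 0.6·0.5424) ≈ 0.5586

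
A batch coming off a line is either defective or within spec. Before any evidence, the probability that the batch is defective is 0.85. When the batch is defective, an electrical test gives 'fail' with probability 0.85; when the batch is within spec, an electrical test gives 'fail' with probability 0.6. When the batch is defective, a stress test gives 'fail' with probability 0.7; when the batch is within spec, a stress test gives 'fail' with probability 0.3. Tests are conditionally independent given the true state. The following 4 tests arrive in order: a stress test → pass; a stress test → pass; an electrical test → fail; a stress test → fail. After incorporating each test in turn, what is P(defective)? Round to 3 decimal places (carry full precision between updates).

After a stress test='pass': P(defective) = 0.3·0.8500 / (0.3·0.8500 + 0.7·0.1500) ≈ 0.7083
After a stress test='pass': P(defective) = 0.3·0.7083 / (0.3·0.7083 + 0.7·0.2917) ≈ 0.5100
After an electrical test='fail': P(defective) = 0.85·0.5100 / (0.85·0.5100 + 0.6·0.4900) ≈ 0.5959
After a stress test='fail': P(defective) = 0.7·0.5959 / (0.7·0.5959 + 0.3·0.4041) ≈ 0.7748

0.775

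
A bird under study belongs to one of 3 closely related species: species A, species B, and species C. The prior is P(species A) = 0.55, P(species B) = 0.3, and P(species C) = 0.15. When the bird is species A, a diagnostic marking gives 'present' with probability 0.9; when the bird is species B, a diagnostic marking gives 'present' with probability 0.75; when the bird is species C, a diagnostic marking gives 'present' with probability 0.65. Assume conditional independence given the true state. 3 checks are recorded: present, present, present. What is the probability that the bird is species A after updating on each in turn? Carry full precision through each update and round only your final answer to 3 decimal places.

0.705

Each posterior becomes the prior for the next update.
After 'present': normaliser = 0.9·0.5500 + 0.75·0.3000 + 0.65·0.1500; P(species A) ≈ 0.6055, P(species B) ≈ 0.2752, P(species C) ≈ 0.1193
After 'present': normaliser = 0.9·0.6055 + 0.75·0.2752 + 0.65·0.1193; P(species A) ≈ 0.6574, P(species B) ≈ 0.2490, P(species C) ≈ 0.0935
After 'present': normaliser = 0.9·0.6574 + 0.75·0.2490 + 0.65·0.0935; P(species A) ≈ 0.7050, P(species B) ≈ 0.2225, P(species C) ≈ 0.0724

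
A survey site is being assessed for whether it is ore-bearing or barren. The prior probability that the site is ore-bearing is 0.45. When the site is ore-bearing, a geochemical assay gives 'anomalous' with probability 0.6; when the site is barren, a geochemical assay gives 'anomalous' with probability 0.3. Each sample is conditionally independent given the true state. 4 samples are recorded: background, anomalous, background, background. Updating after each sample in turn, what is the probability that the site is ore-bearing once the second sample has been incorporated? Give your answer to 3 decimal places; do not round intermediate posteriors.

0.483

After 'background': P(ore) = 0.4·0.4500 / (0.4·0.4500 + 0.7·0.5500) ≈ 0.3186
After 'anomalous': P(ore) = 0.6·0.3186 / (0.6·0.3186 + 0.3·0.6814) ≈ 0.4832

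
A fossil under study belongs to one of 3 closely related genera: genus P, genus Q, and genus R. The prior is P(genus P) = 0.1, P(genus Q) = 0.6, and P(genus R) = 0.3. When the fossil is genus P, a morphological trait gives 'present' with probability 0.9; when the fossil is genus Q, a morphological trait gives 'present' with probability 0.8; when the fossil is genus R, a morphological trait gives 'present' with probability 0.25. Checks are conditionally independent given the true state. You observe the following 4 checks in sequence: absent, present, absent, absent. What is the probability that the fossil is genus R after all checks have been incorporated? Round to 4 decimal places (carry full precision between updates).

0.8895

Each posterior becomes the prior for the next update.
After 'absent': normaliser = 0.1·0.1000 + 0.2·0.6000 + 0.75·0.3000; P(genus P) ≈ 0.0282, P(genus Q) ≈ 0.3380, P(genus R) ≈ 0.6338
After 'present': normaliser = 0.9·0.0282 + 0.8·0.3380 + 0.25·0.6338; P(genus P) ≈ 0.0558, P(genus Q) ≈ 0.5953, P(genus R) ≈ 0.3488
After 'absent': normaliser = 0.1·0.0558 + 0.2·0.5953 + 0.75·0.3488; P(genus P) ≈ 0.0144, P(genus Q) ≈ 0.3082, P(genus R) ≈ 0.6773
After 'absent': normaliser = 0.1·0.0144 + 0.2·0.3082 + 0.75·0.6773; P(genus P) ≈ 0.0025, P(genus Q) ≈ 0.1080, P(genus R) ≈ 0.8895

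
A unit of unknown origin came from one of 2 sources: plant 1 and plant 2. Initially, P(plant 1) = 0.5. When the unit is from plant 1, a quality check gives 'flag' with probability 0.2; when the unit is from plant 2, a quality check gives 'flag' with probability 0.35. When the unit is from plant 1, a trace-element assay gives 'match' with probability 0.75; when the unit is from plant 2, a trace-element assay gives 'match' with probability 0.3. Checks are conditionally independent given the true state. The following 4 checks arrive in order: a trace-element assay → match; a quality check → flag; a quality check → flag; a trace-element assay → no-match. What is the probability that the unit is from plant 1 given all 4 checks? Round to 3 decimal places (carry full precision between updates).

After a trace-element assay='match': P(plant 1) = 0.75·0.5000 / (0.75·0.5000 + 0.3·0.5000) ≈ 0.7143
After a quality check='flag': P(plant 1) = 0.2·0.7143 / (0.2·0.7143 + 0.35·0.2857) ≈ 0.5882
After a quality check='flag': P(plant 1) = 0.2·0.5882 / (0.2·0.5882 + 0.35·0.4118) ≈ 0.4494
After a trace-element assay='no-match': P(plant 1) = 0.25·0.4494 / (0.25·0.4494 + 0.7·0.5506) ≈ 0.2257

0.226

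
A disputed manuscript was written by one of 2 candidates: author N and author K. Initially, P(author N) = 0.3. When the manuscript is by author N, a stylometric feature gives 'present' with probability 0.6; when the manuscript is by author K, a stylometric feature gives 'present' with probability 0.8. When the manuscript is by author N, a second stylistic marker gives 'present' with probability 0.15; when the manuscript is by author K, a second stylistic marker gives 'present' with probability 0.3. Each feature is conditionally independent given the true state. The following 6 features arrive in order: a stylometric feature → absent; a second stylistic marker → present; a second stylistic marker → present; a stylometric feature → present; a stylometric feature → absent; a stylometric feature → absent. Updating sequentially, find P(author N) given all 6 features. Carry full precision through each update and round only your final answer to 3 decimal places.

0.391

After a stylometric feature='absent': P(author N) = 0.4·0.3000 / (0.4·0.3000 + 0.2·0.7000) ≈ 0.4615
After a second stylistic marker='present': P(author N) = 0.15·0.4615 / (0.15·0.4615 + 0.3·0.5385) ≈ 0.3000
After a second stylistic marker='present': P(author N) = 0.15·0.3000 / (0.15·0.3000 + 0.3·0.7000) ≈ 0.1765
After a stylometric feature='present': P(author N) = 0.6·0.1765 / (0.6·0.1765 + 0.8·0.8235) ≈ 0.1385
After a stylometric feature='absent': P(author N) = 0.4·0.1385 / (0.4·0.1385 + 0.2·0.8615) ≈ 0.2432
After a stylometric feature='absent': P(author N) = 0.4·0.2432 / (0.4·0.2432 + 0.2·0.7568) ≈ 0.3913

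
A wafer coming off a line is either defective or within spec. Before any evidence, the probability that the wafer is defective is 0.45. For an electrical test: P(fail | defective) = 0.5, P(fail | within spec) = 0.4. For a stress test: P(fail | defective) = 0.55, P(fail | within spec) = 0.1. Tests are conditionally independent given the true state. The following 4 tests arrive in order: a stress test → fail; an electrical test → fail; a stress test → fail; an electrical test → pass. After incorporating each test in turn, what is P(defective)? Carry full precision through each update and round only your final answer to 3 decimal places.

0.963

Apply Bayes' rule sequentially, carrying P(defective) forward.
After a stress test='fail': P(defective) = 0.55·0.4500 / (0.55·0.4500 + 0.1·0.5500) ≈ 0.8182
After an electrical test='fail': P(defective) = 0.5·0.8182 / (0.5·0.8182 + 0.4·0.1818) ≈ 0.8491
After a stress test='fail': P(defective) = 0.55·0.8491 / (0.55·0.8491 + 0.1·0.1509) ≈ 0.9687
After an electrical test='pass': P(defective) = 0.5·0.9687 / (0.5·0.9687 + 0.6·0.0313) ≈ 0.9627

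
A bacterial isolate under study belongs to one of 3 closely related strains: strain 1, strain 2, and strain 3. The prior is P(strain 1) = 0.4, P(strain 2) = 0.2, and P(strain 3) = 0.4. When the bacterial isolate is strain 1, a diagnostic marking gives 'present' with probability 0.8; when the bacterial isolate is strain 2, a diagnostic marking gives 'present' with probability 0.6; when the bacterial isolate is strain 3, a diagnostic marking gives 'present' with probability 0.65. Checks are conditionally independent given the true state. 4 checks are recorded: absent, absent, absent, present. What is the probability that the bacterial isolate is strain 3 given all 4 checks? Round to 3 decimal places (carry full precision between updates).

0.521

Each posterior becomes the prior for the next update.
After 'absent': normaliser = 0.2·0.4000 + 0.4·0.2000 + 0.35·0.4000; P(strain 1) ≈ 0.2667, P(strain 2) ≈ 0.2667, P(strain 3) ≈ 0.4667
After 'absent': normaliser = 0.2·0.2667 + 0.4·0.2667 + 0.35·0.4667; P(strain 1) ≈ 0.1649, P(strain 2) ≈ 0.3299, P(strain 3) ≈ 0.5052
After 'absent': normaliser = 0.2·0.1649 + 0.4·0.3299 + 0.35·0.5052; P(strain 1) ≈ 0.0965, P(strain 2) ≈ 0.3861, P(strain 3) ≈ 0.5173
After 'present': normaliser = 0.8·0.0965 + 0.6·0.3861 + 0.65·0.5173; P(strain 1) ≈ 0.1197, P(strain 2) ≈ 0.3591, P(strain 3) ≈ 0.5212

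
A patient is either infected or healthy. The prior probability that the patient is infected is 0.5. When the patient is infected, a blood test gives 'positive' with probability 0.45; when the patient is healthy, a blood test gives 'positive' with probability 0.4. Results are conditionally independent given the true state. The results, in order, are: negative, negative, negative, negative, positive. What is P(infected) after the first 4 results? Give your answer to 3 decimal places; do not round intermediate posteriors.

0.414

Apply Bayes' rule sequentially, carrying P(infected) forward.
After 'negative': P(infected) = 0.55·0.5000 / (0.55·0.5000 + 0.6·0.5000) ≈ 0.4783
After 'negative': P(infected) = 0.55·0.4783 / (0.55·0.4783 + 0.6·0.5217) ≈ 0.4566
After 'negative': P(infected) = 0.55·0.4566 / (0.55·0.4566 + 0.6·0.5434) ≈ 0.4351
After 'negative': P(infected) = 0.55·0.4351 / (0.55·0.4351 + 0.6·0.5649) ≈ 0.4139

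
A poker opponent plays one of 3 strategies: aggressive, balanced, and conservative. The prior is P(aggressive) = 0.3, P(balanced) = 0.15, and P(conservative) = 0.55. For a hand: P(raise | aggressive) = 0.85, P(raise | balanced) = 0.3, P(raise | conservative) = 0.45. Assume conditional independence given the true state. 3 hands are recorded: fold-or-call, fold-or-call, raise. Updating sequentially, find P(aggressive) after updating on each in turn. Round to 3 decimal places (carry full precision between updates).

0.056

After 'fold-or-call': normaliser = 0.15·0.3000 + 0.7·0.1500 + 0.55·0.5500; P(aggressive) ≈ 0.0994, P(balanced) ≈ 0.2320, P(conservative) ≈ 0.6685
After 'fold-or-call': normaliser = 0.15·0.0994 + 0.7·0.2320 + 0.55·0.6685; P(aggressive) ≈ 0.0274, P(balanced) ≈ 0.2980, P(conservative) ≈ 0.6746
After 'raise': normaliser = 0.85·0.0274 + 0.3·0.2980 + 0.45·0.6746; P(aggressive) ≈ 0.0559, P(balanced) ≈ 0.2148, P(conservative) ≈ 0.7293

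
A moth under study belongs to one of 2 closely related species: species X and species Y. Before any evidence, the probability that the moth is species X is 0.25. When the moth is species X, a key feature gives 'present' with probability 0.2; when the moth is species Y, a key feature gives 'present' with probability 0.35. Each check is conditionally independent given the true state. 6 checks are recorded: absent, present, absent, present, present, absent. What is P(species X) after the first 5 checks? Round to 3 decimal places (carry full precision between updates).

0.086

After 'absent': P(species X) = 0.8·0.2500 / (0.8·0.2500 + 0.65·0.7500) ≈ 0.2909
After 'present': P(species X) = 0.2·0.2909 / (0.2·0.2909 + 0.35·0.7091) ≈ 0.1899
After 'absent': P(species X) = 0.8·0.1899 / (0.8·0.1899 + 0.65·0.8101) ≈ 0.2239
After 'present': P(species X) = 0.2·0.2239 / (0.2·0.2239 + 0.35·0.7761) ≈ 0.1415
After 'present': P(species X) = 0.2·0.1415 / (0.2·0.1415 + 0.35·0.8585) ≈ 0.0861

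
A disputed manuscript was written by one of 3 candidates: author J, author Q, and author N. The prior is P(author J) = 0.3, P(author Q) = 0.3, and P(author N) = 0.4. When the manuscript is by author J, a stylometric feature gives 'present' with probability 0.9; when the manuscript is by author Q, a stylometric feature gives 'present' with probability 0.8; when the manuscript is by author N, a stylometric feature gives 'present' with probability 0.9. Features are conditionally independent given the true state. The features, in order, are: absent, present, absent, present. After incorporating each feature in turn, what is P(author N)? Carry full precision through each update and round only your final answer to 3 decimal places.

After 'absent': normaliser = 0.1·0.3000 + 0.2·0.3000 + 0.1·0.4000; P(author J) ≈ 0.2308, P(author Q) ≈ 0.4615, P(author N) ≈ 0.3077
After 'present': normaliser = 0.9·0.2308 + 0.8·0.4615 + 0.9·0.3077; P(author J) ≈ 0.2432, P(author Q) ≈ 0.4324, P(author N) ≈ 0.3243
After 'absent': normaliser = 0.1·0.2432 + 0.2·0.4324 + 0.1·0.3243; P(author J) ≈ 0.1698, P(author Q) ≈ 0.6038, P(author N) ≈ 0.2264
After 'present': normaliser = 0.9·0.1698 + 0.8·0.6038 + 0.9·0.2264; P(author J) ≈ 0.1820, P(author Q) ≈ 0.5753, P(author N) ≈ 0.2427

0.243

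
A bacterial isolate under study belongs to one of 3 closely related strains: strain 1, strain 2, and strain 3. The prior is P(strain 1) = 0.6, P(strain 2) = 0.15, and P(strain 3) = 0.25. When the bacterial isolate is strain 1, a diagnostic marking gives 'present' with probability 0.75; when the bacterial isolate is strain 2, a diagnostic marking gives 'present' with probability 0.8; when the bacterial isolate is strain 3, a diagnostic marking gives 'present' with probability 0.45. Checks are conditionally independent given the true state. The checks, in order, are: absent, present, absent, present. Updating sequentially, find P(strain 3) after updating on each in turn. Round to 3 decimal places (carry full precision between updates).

0.380

After 'absent': normaliser = 0.25·0.6000 + 0.2·0.1500 + 0.55·0.2500; P(strain 1) ≈ 0.4724, P(strain 2) ≈ 0.0945, P(strain 3) ≈ 0.4331
After 'present': normaliser = 0.75·0.4724 + 0.8·0.0945 + 0.45·0.4331; P(strain 1) ≈ 0.5671, P(strain 2) ≈ 0.1210, P(strain 3) ≈ 0.3119
After 'absent': normaliser = 0.25·0.5671 + 0.2·0.1210 + 0.55·0.3119; P(strain 1) ≈ 0.4201, P(strain 2) ≈ 0.0717, P(strain 3) ≈ 0.5083
After 'present': normaliser = 0.75·0.4201 + 0.8·0.0717 + 0.45·0.5083; P(strain 1) ≈ 0.5241, P(strain 2) ≈ 0.0954, P(strain 3) ≈ 0.3805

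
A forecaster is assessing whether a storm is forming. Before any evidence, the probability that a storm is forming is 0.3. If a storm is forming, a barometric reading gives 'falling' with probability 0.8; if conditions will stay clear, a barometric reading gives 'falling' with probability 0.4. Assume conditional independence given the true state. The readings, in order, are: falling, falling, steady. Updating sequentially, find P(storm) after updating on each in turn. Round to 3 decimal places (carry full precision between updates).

0.364

After 'falling': P(storm) = 0.8·0.3000 / (0.8·0.3000 + 0.4·0.7000) ≈ 0.4615
After 'falling': P(storm) = 0.8·0.4615 / (0.8·0.4615 + 0.4·0.5385) ≈ 0.6316
After 'steady': P(storm) = 0.2·0.6316 / (0.2·0.6316 + 0.6·0.3684) ≈ 0.3636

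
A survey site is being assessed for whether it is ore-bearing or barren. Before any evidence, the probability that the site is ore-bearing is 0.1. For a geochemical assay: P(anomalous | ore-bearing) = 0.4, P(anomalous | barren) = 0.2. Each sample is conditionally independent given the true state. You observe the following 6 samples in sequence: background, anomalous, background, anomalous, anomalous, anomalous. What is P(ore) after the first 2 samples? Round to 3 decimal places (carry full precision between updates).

After 'background': P(ore) = 0.6·0.1000 / (0.6·0.1000 + 0.8·0.9000) ≈ 0.0769
After 'anomalous': P(ore) = 0.4·0.0769 / (0.4·0.0769 + 0.2·0.9231) ≈ 0.1429

0.143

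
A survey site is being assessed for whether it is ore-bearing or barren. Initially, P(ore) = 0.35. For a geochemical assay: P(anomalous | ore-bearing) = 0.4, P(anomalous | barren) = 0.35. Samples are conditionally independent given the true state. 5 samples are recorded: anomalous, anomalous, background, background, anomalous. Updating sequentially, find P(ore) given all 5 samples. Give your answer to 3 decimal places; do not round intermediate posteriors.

Each posterior becomes the prior for the next update.
After 'anomalous': P(ore) = 0.4·0.3500 / (0.4·0.3500 + 0.35·0.6500) ≈ 0.3810
After 'anomalous': P(ore) = 0.4·0.3810 / (0.4·0.3810 + 0.35·0.6190) ≈ 0.4129
After 'background': P(ore) = 0.6·0.4129 / (0.6·0.4129 + 0.65·0.5871) ≈ 0.3936
After 'background': P(ore) = 0.6·0.3936 / (0.6·0.3936 + 0.65·0.6064) ≈ 0.3747
After 'anomalous': P(ore) = 0.4·0.3747 / (0.4·0.3747 + 0.35·0.6253) ≈ 0.4065

0.406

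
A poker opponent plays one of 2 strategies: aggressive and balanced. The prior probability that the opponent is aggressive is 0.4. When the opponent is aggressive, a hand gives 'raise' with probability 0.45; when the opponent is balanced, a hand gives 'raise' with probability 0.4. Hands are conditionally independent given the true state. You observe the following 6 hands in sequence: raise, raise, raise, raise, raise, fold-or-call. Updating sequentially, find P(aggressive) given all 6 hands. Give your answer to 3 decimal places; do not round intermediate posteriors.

0.524

Each posterior becomes the prior for the next update.
After 'raise': P(aggressive) = 0.45·0.4000 / (0.45·0.4000 + 0.4·0.6000) ≈ 0.4286
After 'raise': P(aggressive) = 0.45·0.4286 / (0.45·0.4286 + 0.4·0.5714) ≈ 0.4576
After 'raise': P(aggressive) = 0.45·0.4576 / (0.45·0.4576 + 0.4·0.5424) ≈ 0.4870
After 'raise': P(aggressive) = 0.45·0.4870 / (0.45·0.4870 + 0.4·0.5130) ≈ 0.5164
After 'raise': P(aggressive) = 0.45·0.5164 / (0.45·0.5164 + 0.4·0.4836) ≈ 0.5457
After 'fold-or-call': P(aggressive) = 0.55·0.5457 / (0.55·0.5457 + 0.6·0.4543) ≈ 0.5241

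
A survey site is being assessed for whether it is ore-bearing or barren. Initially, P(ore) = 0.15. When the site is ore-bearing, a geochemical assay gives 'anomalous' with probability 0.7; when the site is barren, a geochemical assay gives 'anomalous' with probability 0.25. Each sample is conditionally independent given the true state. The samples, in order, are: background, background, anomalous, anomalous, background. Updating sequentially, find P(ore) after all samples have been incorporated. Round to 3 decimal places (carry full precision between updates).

0.081

After 'background': P(ore) = 0.3·0.1500 / (0.3·0.1500 + 0.75·0.8500) ≈ 0.0659
After 'background': P(ore) = 0.3·0.0659 / (0.3·0.0659 + 0.75·0.9341) ≈ 0.0275
After 'anomalous': P(ore) = 0.7·0.0275 / (0.7·0.0275 + 0.25·0.9725) ≈ 0.0733
After 'anomalous': P(ore) = 0.7·0.0733 / (0.7·0.0733 + 0.25·0.9267) ≈ 0.1812
After 'background': P(ore) = 0.3·0.1812 / (0.3·0.1812 + 0.75·0.8188) ≈ 0.0813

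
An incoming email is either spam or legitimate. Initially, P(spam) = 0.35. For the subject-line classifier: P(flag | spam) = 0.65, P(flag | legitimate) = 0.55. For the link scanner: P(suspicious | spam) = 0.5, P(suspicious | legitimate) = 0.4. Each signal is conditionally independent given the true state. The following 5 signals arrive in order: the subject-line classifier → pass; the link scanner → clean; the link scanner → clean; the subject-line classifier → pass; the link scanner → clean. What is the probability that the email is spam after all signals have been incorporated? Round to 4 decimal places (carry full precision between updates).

0.1586

After the subject-line classifier='pass': P(spam) = 0.35·0.3500 / (0.35·0.3500 + 0.45·0.6500) ≈ 0.2952
After the link scanner='clean': P(spam) = 0.5·0.2952 / (0.5·0.2952 + 0.6·0.7048) ≈ 0.2587
After the link scanner='clean': P(spam) = 0.5·0.2587 / (0.5·0.2587 + 0.6·0.7413) ≈ 0.2253
After the subject-line classifier='pass': P(spam) = 0.35·0.2253 / (0.35·0.2253 + 0.45·0.7747) ≈ 0.1845
After the link scanner='clean': P(spam) = 0.5·0.1845 / (0.5·0.1845 + 0.6·0.8155) ≈ 0.1586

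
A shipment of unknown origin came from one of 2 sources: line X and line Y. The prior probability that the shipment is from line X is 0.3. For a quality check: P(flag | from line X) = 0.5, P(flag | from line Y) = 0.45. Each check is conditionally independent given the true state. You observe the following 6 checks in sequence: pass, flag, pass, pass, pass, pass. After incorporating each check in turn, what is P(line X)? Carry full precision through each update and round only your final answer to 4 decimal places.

0.2282

After 'pass': P(line X) = 0.5·0.3000 / (0.5·0.3000 + 0.55·0.7000) ≈ 0.2804
After 'flag': P(line X) = 0.5·0.2804 / (0.5·0.2804 + 0.45·0.7196) ≈ 0.3021
After 'pass': P(line X) = 0.5·0.3021 / (0.5·0.3021 + 0.55·0.6979) ≈ 0.2824
After 'pass': P(line X) = 0.5·0.2824 / (0.5·0.2824 + 0.55·0.7176) ≈ 0.2635
After 'pass': P(line X) = 0.5·0.2635 / (0.5·0.2635 + 0.55·0.7365) ≈ 0.2454
After 'pass': P(line X) = 0.5·0.2454 / (0.5·0.2454 + 0.55·0.7546) ≈ 0.2282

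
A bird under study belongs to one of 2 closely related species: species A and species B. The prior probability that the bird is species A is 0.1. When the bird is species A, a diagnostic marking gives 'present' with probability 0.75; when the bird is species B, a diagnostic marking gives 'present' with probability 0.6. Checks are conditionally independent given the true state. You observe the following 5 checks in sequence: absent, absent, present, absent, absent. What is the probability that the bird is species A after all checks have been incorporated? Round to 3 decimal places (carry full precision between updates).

0.021

Each posterior becomes the prior for the next update.
After 'absent': P(species A) = 0.25·0.1000 / (0.25·0.1000 + 0.4·0.9000) ≈ 0.0649
After 'absent': P(species A) = 0.25·0.0649 / (0.25·0.0649 + 0.4·0.9351) ≈ 0.0416
After 'present': P(species A) = 0.75·0.0416 / (0.75·0.0416 + 0.6·0.9584) ≈ 0.0515
After 'absent': P(species A) = 0.25·0.0515 / (0.25·0.0515 + 0.4·0.9485) ≈ 0.0328
After 'absent': P(species A) = 0.25·0.0328 / (0.25·0.0328 + 0.4·0.9672) ≈ 0.0208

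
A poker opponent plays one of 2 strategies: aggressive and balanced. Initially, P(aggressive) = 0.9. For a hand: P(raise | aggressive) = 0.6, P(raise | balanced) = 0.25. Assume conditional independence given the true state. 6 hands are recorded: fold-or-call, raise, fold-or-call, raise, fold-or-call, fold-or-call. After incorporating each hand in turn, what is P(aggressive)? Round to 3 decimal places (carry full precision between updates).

After 'fold-or-call': P(aggressive) = 0.4·0.9000 / (0.4·0.9000 + 0.75·0.1000) ≈ 0.8276
After 'raise': P(aggressive) = 0.6·0.8276 / (0.6·0.8276 + 0.25·0.1724) ≈ 0.9201
After 'fold-or-call': P(aggressive) = 0.4·0.9201 / (0.4·0.9201 + 0.75·0.0799) ≈ 0.8600
After 'raise': P(aggressive) = 0.6·0.8600 / (0.6·0.8600 + 0.25·0.1400) ≈ 0.9365
After 'fold-or-call': P(aggressive) = 0.4·0.9365 / (0.4·0.9365 + 0.75·0.0635) ≈ 0.8872
After 'fold-or-call': P(aggressive) = 0.4·0.8872 / (0.4·0.8872 + 0.75·0.1128) ≈ 0.8075

0.807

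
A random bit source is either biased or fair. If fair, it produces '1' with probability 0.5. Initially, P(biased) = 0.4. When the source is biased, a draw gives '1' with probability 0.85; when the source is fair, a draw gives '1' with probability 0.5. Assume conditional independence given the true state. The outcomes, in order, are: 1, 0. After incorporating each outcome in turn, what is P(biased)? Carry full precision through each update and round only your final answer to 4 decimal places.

After '1': P(biased) = 0.85·0.4000 / (0.85·0.4000 + 0.5·0.6000) ≈ 0.5312
After '0': P(biased) = 0.15·0.5312 / (0.15·0.5312 + 0.5·0.4688) ≈ 0.2537

0.2537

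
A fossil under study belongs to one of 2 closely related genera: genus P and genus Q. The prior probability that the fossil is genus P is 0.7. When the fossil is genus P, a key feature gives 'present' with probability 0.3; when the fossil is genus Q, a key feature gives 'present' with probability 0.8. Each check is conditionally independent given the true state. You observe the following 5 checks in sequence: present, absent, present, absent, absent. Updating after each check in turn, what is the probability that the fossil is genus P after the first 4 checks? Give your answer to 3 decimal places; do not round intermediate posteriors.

0.801

Each posterior becomes the prior for the next update.
After 'present': P(genus P) = 0.3·0.7000 / (0.3·0.7000 + 0.8·0.3000) ≈ 0.4667
After 'absent': P(genus P) = 0.7·0.4667 / (0.7·0.4667 + 0.2·0.5333) ≈ 0.7538
After 'present': P(genus P) = 0.3·0.7538 / (0.3·0.7538 + 0.8·0.2462) ≈ 0.5345
After 'absent': P(genus P) = 0.7·0.5345 / (0.7·0.5345 + 0.2·0.4655) ≈ 0.8008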